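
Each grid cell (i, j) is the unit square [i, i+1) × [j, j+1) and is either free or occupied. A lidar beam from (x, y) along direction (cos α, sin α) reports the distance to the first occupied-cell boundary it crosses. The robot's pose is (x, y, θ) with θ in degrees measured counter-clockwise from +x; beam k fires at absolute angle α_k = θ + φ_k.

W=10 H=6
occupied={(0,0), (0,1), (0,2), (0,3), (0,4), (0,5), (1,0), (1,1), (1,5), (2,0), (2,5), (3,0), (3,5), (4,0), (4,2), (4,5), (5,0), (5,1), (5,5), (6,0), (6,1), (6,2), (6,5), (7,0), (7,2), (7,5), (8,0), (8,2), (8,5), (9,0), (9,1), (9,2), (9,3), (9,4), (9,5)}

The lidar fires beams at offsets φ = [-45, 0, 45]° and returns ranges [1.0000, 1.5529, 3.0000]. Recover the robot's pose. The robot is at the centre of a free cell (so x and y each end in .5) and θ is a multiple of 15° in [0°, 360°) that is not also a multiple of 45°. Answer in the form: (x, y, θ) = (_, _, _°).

(x, y, θ) = (8.5, 3.5, 105°)

Candidates: 25 free-cell centres × 16 headings = 400 poses. Raycast each; keep the one whose scan matches to 4 dp.
  (8.5, 3.5, 30°): beam 1 = 0.5176 ≠ 1.0000 ✗
  (2.5, 3.5, 255°): beam 1 = 1.7321 ≠ 1.0000 ✗
  (7.5, 4.5, 120°): beam 1 = 0.5176 ≠ 1.0000 ✗
  …
  (8.5, 3.5, 105°): r_1=1.0000, r_2=1.5529, r_3=3.0000 — all match ✓
No second candidate reproduces the full scan.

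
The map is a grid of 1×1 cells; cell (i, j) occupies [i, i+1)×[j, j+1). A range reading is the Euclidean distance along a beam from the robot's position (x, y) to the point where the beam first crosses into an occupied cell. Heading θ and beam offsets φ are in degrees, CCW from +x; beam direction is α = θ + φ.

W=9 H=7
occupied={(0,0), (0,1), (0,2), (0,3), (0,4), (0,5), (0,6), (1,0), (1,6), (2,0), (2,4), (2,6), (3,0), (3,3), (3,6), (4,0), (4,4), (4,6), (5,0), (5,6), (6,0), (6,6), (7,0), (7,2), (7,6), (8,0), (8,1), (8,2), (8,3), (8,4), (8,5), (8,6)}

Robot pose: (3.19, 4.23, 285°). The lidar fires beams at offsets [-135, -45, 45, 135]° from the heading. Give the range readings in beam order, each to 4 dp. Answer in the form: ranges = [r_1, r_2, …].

ranges = [0.2194, 0.2656, 0.4600, 2.0438]

beam 1: φ=-135°, α=150°
  direction (-0.8660, 0.5000); cell (3,4); t to first gridline: x 0.2194, y 1.5400 (then +1.1547 / +2.0000)
    (2,4) via x @ 0.2194  # hit
  → r_1 = 0.2194
beam 2: φ=-45°, α=240°
  direction (-0.5000, -0.8660); cell (3,4); t to first gridline: x 0.3800, y 0.2656 (then +2.0000 / +1.1547)
    (3,3) via y @ 0.2656  # hit
  → r_2 = 0.2656
beam 3: φ=45°, α=330°
  direction (0.8660, -0.5000); cell (3,4); t to first gridline: x 0.9353, y 0.4600 (then +1.1547 / +2.0000)
    (3,3) via y @ 0.4600  # hit
  → r_3 = 0.4600
beam 4: φ=135°, α=60°
  direction (0.5000, 0.8660); cell (3,4); t to first gridline: x 1.6200, y 0.8891 (then +2.0000 / +1.1547)
    (3,5) via y @ 0.8891
    (4,5) via x @ 1.6200
    (4,6) via y @ 2.0438  # hit
  → r_4 = 2.0438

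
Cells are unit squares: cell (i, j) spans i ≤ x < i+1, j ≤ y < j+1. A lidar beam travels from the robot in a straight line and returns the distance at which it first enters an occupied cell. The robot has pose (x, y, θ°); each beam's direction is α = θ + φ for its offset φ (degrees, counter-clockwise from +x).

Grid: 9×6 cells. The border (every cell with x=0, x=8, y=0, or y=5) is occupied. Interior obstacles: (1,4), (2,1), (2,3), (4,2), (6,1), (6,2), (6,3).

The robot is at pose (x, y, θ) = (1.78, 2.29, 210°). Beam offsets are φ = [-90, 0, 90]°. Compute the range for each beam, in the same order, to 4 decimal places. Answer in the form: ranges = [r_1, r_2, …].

beam 1: φ=-90°, α=120°
  d=(-0.5000,0.8660)  start (1,2)  tX=1.5600 tY=0.8198  stride 1/|dx|=2.0000 1/|dy|=1.1547
    cross y-line → (1,3), t=0.8198
    cross x-line → (0,3), t=1.5600 (wall)
  → r_1 = 1.5600
beam 2: φ=0°, α=210°
  d=(-0.8660,-0.5000)  start (1,2)  tX=0.9007 tY=0.5800  stride 1/|dx|=1.1547 1/|dy|=2.0000
    cross y-line → (1,1), t=0.5800
    cross x-line → (0,1), t=0.9007 (wall)
  → r_2 = 0.9007
beam 3: φ=90°, α=300°
  d=(0.5000,-0.8660)  start (1,2)  tX=0.4400 tY=0.3349  stride 1/|dx|=2.0000 1/|dy|=1.1547
    cross y-line → (1,1), t=0.3349
    cross x-line → (2,1), t=0.4400 (wall)
  → r_3 = 0.4400

ranges = [1.5600, 0.9007, 0.4400]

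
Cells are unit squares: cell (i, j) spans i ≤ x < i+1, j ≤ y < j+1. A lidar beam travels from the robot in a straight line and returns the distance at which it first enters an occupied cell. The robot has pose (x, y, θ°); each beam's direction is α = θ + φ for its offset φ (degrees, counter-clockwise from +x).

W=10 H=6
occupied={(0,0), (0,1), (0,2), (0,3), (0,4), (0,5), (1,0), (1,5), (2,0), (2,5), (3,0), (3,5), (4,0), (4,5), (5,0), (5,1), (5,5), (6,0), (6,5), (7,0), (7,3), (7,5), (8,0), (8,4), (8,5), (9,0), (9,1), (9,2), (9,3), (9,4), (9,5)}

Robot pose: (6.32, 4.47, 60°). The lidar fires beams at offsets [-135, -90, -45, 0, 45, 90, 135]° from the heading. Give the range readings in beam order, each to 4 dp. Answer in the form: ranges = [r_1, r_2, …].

ranges = [3.5924, 0.9400, 1.7393, 0.6120, 0.5487, 1.0600, 5.5077]

beam 1: φ=-135°, α=285°
  d=(0.2588,-0.9659)  start (6,4)  tX=2.6273 tY=0.4866  stride 1/|dx|=3.8637 1/|dy|=1.0353
    cross y-line → (6,3), t=0.4866
    cross y-line → (6,2), t=1.5219
    cross y-line → (6,1), t=2.5571
    cross x-line → (7,1), t=2.6273
    cross y-line → (7,0), t=3.5924 (wall)
  → r_1 = 3.5924
beam 2: φ=-90°, α=330°
  d=(0.8660,-0.5000)  start (6,4)  tX=0.7852 tY=0.9400  stride 1/|dx|=1.1547 1/|dy|=2.0000
    cross x-line → (7,4), t=0.7852
    cross y-line → (7,3), t=0.9400 (wall)
  → r_2 = 0.9400
beam 3: φ=-45°, α=15°
  d=(0.9659,0.2588)  start (6,4)  tX=0.7040 tY=2.0478  stride 1/|dx|=1.0353 1/|dy|=3.8637
    cross x-line → (7,4), t=0.7040
    cross x-line → (8,4), t=1.7393 (wall)
  → r_3 = 1.7393
beam 4: φ=0°, α=60°
  d=(0.5000,0.8660)  start (6,4)  tX=1.3600 tY=0.6120  stride 1/|dx|=2.0000 1/|dy|=1.1547
    cross y-line → (6,5), t=0.6120 (wall)
  → r_4 = 0.6120
beam 5: φ=45°, α=105°
  d=(-0.2588,0.9659)  start (6,4)  tX=1.2364 tY=0.5487  stride 1/|dx|=3.8637 1/|dy|=1.0353
    cross y-line → (6,5), t=0.5487 (wall)
  → r_5 = 0.5487
beam 6: φ=90°, α=150°
  d=(-0.8660,0.5000)  start (6,4)  tX=0.3695 tY=1.0600  stride 1/|dx|=1.1547 1/|dy|=2.0000
    cross x-line → (5,4), t=0.3695
    cross y-line → (5,5), t=1.0600 (wall)
  → r_6 = 1.0600
beam 7: φ=135°, α=195°
  d=(-0.9659,-0.2588)  start (6,4)  tX=0.3313 tY=1.8159  stride 1/|dx|=1.0353 1/|dy|=3.8637
    cross x-line → (5,4), t=0.3313
    cross x-line → (4,4), t=1.3666
    cross y-line → (4,3), t=1.8159
    cross x-line → (3,3), t=2.4018
    cross x-line → (2,3), t=3.4371
    cross x-line → (1,3), t=4.4724
    cross x-line → (0,3), t=5.5077 (wall)
  → r_7 = 5.5077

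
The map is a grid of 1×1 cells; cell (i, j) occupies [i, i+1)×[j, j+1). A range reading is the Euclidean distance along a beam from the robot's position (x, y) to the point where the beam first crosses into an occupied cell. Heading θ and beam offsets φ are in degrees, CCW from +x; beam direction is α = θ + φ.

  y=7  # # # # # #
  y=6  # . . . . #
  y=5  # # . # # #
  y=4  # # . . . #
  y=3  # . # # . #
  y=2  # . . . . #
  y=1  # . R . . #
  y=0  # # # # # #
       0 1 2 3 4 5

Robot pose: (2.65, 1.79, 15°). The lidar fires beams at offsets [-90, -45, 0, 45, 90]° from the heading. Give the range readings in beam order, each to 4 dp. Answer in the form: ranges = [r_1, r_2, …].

ranges = [0.8179, 1.5800, 2.4329, 1.3972, 1.2527]

beam 1: φ=-90°, α=285°
  dir = (cos 285°, sin 285°) = (0.2588, -0.9659); from cell (2,1)
  next x-line at t=1.3523, next y-line at t=0.8179; Δt_x=3.8637, Δt_y=1.0353
    y: enter (2,0) at t=0.8179 ← occupied
  → r_1 = 0.8179
beam 2: φ=-45°, α=330°
  dir = (cos 330°, sin 330°) = (0.8660, -0.5000); from cell (2,1)
  next x-line at t=0.4041, next y-line at t=1.5800; Δt_x=1.1547, Δt_y=2.0000
    x: enter (3,1) at t=0.4041
    x: enter (4,1) at t=1.5588
    y: enter (4,0) at t=1.5800 ← occupied
  → r_2 = 1.5800
beam 3: φ=0°, α=15°
  dir = (cos 15°, sin 15°) = (0.9659, 0.2588); from cell (2,1)
  next x-line at t=0.3623, next y-line at t=0.8114; Δt_x=1.0353, Δt_y=3.8637
    x: enter (3,1) at t=0.3623
    y: enter (3,2) at t=0.8114
    x: enter (4,2) at t=1.3976
    x: enter (5,2) at t=2.4329 ← occupied
  → r_3 = 2.4329
beam 4: φ=45°, α=60°
  dir = (cos 60°, sin 60°) = (0.5000, 0.8660); from cell (2,1)
  next x-line at t=0.7000, next y-line at t=0.2425; Δt_x=2.0000, Δt_y=1.1547
    y: enter (2,2) at t=0.2425
    x: enter (3,2) at t=0.7000
    y: enter (3,3) at t=1.3972 ← occupied
  → r_4 = 1.3972
beam 5: φ=90°, α=105°
  dir = (cos 105°, sin 105°) = (-0.2588, 0.9659); from cell (2,1)
  next x-line at t=2.5114, next y-line at t=0.2174; Δt_x=3.8637, Δt_y=1.0353
    y: enter (2,2) at t=0.2174
    y: enter (2,3) at t=1.2527 ← occupied
  → r_5 = 1.2527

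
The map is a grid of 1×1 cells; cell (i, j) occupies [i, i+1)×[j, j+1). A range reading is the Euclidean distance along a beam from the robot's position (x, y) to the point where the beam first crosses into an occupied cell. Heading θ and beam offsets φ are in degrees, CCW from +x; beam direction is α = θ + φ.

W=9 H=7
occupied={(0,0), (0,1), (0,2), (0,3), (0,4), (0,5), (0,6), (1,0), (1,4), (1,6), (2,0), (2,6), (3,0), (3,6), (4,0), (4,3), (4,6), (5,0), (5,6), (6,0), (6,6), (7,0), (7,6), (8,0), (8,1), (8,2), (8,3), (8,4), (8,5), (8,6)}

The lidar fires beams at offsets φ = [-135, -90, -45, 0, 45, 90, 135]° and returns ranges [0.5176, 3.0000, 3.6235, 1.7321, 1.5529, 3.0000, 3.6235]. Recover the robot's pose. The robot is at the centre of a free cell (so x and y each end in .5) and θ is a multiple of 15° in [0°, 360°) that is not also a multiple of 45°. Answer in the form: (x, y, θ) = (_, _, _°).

(x, y, θ) = (4.5, 2.5, 240°)

Enumerate (i+0.5, j+0.5, θ) over the 33 free cells and 16 admissible headings. For each, cast all 7 beams and compare to the given ranges.
  (3.5, 5.5, 15°): beam 1 = 5.0000 ≠ 0.5176 ✗
  (1.5, 1.5, 60°): beam 2 = 1.0000 ≠ 3.0000 ✗
  (5.5, 4.5, 240°): beam 1 = 1.5529 ≠ 0.5176 ✗
  (6.5, 4.5, 345°): beam 1 = 1.7321 ≠ 0.5176 ✗
  (5.5, 4.5, 210°): beam 1 = 1.5529 ≠ 0.5176 ✗
  …
  (4.5, 2.5, 240°): r_1=0.5176, r_2=3.0000, r_3=3.6235, r_4=1.7321, r_5=1.5529, r_6=3.0000, r_7=3.6235 — all match ✓
Only this pose fits every beam.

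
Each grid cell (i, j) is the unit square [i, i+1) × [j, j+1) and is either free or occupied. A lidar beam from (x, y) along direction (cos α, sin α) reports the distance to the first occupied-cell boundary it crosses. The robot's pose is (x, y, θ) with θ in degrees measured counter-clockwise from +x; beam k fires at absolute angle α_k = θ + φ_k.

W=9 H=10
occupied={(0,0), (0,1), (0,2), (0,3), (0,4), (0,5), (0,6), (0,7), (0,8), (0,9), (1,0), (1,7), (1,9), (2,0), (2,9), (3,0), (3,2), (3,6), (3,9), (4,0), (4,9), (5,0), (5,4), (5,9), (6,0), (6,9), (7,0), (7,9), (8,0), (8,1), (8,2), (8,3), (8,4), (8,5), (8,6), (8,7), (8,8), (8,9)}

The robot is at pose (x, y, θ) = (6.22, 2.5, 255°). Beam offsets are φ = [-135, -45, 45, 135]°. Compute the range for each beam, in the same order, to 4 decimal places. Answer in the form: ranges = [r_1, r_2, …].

ranges = [1.7321, 3.0000, 1.7321, 2.0554]

beam 1: φ=-135°, α=120°
  dir = (cos 120°, sin 120°) = (-0.5000, 0.8660); from cell (6,2)
  next x-line at t=0.4400, next y-line at t=0.5774; Δt_x=2.0000, Δt_y=1.1547
    x: enter (5,2) at t=0.4400
    y: enter (5,3) at t=0.5774
    y: enter (5,4) at t=1.7321 ← occupied
  → r_1 = 1.7321
beam 2: φ=-45°, α=210°
  dir = (cos 210°, sin 210°) = (-0.8660, -0.5000); from cell (6,2)
  next x-line at t=0.2540, next y-line at t=1.0000; Δt_x=1.1547, Δt_y=2.0000
    x: enter (5,2) at t=0.2540
    y: enter (5,1) at t=1.0000
    x: enter (4,1) at t=1.4087
    x: enter (3,1) at t=2.5634
    y: enter (3,0) at t=3.0000 ← occupied
  → r_2 = 3.0000
beam 3: φ=45°, α=300°
  dir = (cos 300°, sin 300°) = (0.5000, -0.8660); from cell (6,2)
  next x-line at t=1.5600, next y-line at t=0.5774; Δt_x=2.0000, Δt_y=1.1547
    y: enter (6,1) at t=0.5774
    x: enter (7,1) at t=1.5600
    y: enter (7,0) at t=1.7321 ← occupied
  → r_3 = 1.7321
beam 4: φ=135°, α=30°
  dir = (cos 30°, sin 30°) = (0.8660, 0.5000); from cell (6,2)
  next x-line at t=0.9007, next y-line at t=1.0000; Δt_x=1.1547, Δt_y=2.0000
    x: enter (7,2) at t=0.9007
    y: enter (7,3) at t=1.0000
    x: enter (8,3) at t=2.0554 ← occupied
  → r_4 = 2.0554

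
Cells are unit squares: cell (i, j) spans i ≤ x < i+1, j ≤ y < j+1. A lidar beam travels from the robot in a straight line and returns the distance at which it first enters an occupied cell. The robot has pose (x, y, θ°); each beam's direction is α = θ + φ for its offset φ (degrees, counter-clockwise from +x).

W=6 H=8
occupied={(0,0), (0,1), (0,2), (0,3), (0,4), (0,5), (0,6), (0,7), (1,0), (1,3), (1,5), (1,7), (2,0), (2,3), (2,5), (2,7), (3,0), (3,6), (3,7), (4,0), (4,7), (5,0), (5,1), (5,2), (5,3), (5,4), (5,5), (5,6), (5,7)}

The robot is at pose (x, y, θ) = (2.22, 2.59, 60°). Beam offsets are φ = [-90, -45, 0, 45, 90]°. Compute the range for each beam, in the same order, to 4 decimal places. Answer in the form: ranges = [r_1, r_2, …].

ranges = [3.1800, 2.8781, 0.4734, 0.4245, 0.8200]

beam 1: φ=-90°, α=330°
  d=(0.8660,-0.5000)  start (2,2)  tX=0.9007 tY=1.1800  stride 1/|dx|=1.1547 1/|dy|=2.0000
    cross x-line → (3,2), t=0.9007
    cross y-line → (3,1), t=1.1800
    cross x-line → (4,1), t=2.0554
    cross y-line → (4,0), t=3.1800 (wall)
  → r_1 = 3.1800
beam 2: φ=-45°, α=15°
  d=(0.9659,0.2588)  start (2,2)  tX=0.8075 tY=1.5841  stride 1/|dx|=1.0353 1/|dy|=3.8637
    cross x-line → (3,2), t=0.8075
    cross y-line → (3,3), t=1.5841
    cross x-line → (4,3), t=1.8428
    cross x-line → (5,3), t=2.8781 (wall)
  → r_2 = 2.8781
beam 3: φ=0°, α=60°
  d=(0.5000,0.8660)  start (2,2)  tX=1.5600 tY=0.4734  stride 1/|dx|=2.0000 1/|dy|=1.1547
    cross y-line → (2,3), t=0.4734 (wall)
  → r_3 = 0.4734
beam 4: φ=45°, α=105°
  d=(-0.2588,0.9659)  start (2,2)  tX=0.8500 tY=0.4245  stride 1/|dx|=3.8637 1/|dy|=1.0353
    cross y-line → (2,3), t=0.4245 (wall)
  → r_4 = 0.4245
beam 5: φ=90°, α=150°
  d=(-0.8660,0.5000)  start (2,2)  tX=0.2540 tY=0.8200  stride 1/|dx|=1.1547 1/|dy|=2.0000
    cross x-line → (1,2), t=0.2540
    cross y-line → (1,3), t=0.8200 (wall)
  → r_5 = 0.8200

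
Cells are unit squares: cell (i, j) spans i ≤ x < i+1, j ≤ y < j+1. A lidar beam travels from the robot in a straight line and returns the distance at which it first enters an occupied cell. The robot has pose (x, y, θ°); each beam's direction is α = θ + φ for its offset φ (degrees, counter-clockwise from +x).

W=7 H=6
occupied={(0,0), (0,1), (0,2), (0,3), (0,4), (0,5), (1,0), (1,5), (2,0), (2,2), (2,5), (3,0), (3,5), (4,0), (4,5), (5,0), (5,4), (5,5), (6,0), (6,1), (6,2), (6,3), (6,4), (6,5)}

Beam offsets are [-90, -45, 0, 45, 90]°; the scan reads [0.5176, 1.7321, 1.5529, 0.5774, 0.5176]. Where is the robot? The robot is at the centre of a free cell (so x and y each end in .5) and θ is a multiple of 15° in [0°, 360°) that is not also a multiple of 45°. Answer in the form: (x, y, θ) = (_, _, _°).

Enumerate (i+0.5, j+0.5, θ) over the 18 free cells and 16 admissible headings. For each, cast all 5 beams and compare to the given ranges.
  (5.5, 3.5, 165°): beam 2 = 0.5774 ≠ 1.7321 ✗
  (1.5, 2.5, 240°): beam 1 = 0.5774 ≠ 0.5176 ✗
  (3.5, 2.5, 105°): beam 1 = 2.5882 ≠ 0.5176 ✗
  (1.5, 1.5, 300°): beam 1 = 0.5774 ≠ 0.5176 ✗
  …
  (2.5, 1.5, 195°): r_1=0.5176, r_2=1.7321, r_3=1.5529, r_4=0.5774, r_5=0.5176 — all match ✓
Only this pose fits every beam.

(x, y, θ) = (2.5, 1.5, 195°)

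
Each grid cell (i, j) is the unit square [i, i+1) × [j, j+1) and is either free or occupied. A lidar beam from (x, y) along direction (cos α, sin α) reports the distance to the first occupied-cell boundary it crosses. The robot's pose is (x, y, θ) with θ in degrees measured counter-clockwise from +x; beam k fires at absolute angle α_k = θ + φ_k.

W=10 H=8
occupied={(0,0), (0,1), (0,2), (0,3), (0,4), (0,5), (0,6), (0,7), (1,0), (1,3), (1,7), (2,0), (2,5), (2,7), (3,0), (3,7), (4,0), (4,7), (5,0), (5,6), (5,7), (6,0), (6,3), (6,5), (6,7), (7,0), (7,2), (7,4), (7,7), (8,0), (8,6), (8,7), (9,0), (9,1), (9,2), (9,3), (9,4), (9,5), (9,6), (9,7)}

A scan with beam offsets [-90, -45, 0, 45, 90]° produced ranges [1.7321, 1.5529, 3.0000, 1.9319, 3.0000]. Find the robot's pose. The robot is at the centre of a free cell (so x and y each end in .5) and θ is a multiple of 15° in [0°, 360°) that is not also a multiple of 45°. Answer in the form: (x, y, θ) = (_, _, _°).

The pose lattice has 40·16 = 640 candidates. Test each by forward raycasting.
  (7.5, 5.5, 60°): beam 3 = 1.0000 ≠ 3.0000 ✗
  (3.5, 1.5, 255°): beam 1 = 2.5882 ≠ 1.7321 ✗
  (2.5, 6.5, 75°): beam 1 = 3.6235 ≠ 1.7321 ✗
  …
  (4.5, 2.5, 330°): r_1=1.7321, r_2=1.5529, r_3=3.0000, r_4=1.9319, r_5=3.0000 — all match ✓
Only this pose fits every beam.

(x, y, θ) = (4.5, 2.5, 330°)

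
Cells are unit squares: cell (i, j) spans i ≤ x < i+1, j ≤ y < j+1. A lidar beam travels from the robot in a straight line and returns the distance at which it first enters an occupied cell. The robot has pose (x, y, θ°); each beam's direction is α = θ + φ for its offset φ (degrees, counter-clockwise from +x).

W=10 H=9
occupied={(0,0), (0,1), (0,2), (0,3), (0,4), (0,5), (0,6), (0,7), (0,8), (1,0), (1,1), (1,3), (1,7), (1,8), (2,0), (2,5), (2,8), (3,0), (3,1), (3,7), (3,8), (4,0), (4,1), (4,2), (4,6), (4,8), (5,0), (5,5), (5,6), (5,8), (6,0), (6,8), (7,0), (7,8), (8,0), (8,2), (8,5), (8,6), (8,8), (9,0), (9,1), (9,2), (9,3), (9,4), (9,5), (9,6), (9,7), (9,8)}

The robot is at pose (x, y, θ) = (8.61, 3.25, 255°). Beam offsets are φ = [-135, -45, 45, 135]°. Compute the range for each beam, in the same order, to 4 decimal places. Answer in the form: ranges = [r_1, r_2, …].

ranges = [5.4848, 0.5000, 0.2887, 0.4503]

beam 1: φ=-135°, α=120°
  cosα=-0.5000 sinα=0.8660 | (8,3) | tMaxX 1.2200 tMaxY 0.8660 | tΔX 2.0000 tΔY 1.1547
    t=0.8660 [y] (8,4)
    t=1.2200 [x] (7,4)
    t=2.0207 [y] (7,5)
    t=3.1754 [y] (7,6)
    t=3.2200 [x] (6,6)
    t=4.3301 [y] (6,7)
    t=5.2200 [x] (5,7)
    t=5.4848 [y] (5,8) — stop
  → r_1 = 5.4848
beam 2: φ=-45°, α=210°
  cosα=-0.8660 sinα=-0.5000 | (8,3) | tMaxX 0.7044 tMaxY 0.5000 | tΔX 1.1547 tΔY 2.0000
    t=0.5000 [y] (8,2) — stop
  → r_2 = 0.5000
beam 3: φ=45°, α=300°
  cosα=0.5000 sinα=-0.8660 | (8,3) | tMaxX 0.7800 tMaxY 0.2887 | tΔX 2.0000 tΔY 1.1547
    t=0.2887 [y] (8,2) — stop
  → r_3 = 0.2887
beam 4: φ=135°, α=30°
  cosα=0.8660 sinα=0.5000 | (8,3) | tMaxX 0.4503 tMaxY 1.5000 | tΔX 1.1547 tΔY 2.0000
    t=0.4503 [x] (9,3) — stop
  → r_4 = 0.4503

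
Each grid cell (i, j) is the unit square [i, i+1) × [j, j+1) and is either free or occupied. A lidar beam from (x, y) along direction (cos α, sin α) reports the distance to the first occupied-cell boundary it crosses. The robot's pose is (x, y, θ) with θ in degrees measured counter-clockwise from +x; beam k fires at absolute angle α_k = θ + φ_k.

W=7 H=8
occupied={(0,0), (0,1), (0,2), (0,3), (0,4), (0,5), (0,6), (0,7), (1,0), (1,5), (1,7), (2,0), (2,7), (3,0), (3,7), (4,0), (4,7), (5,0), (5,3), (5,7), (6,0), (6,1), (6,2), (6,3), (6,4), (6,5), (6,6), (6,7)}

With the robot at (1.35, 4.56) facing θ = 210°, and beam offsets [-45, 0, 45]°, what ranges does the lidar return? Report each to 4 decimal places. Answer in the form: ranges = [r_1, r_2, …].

ranges = [0.3623, 0.4041, 1.3523]

beam 1: φ=-45°, α=165°
  dir = (cos 165°, sin 165°) = (-0.9659, 0.2588); from cell (1,4)
  next x-line at t=0.3623, next y-line at t=1.7000; Δt_x=1.0353, Δt_y=3.8637
    x: enter (0,4) at t=0.3623 ← occupied
  → r_1 = 0.3623
beam 2: φ=0°, α=210°
  dir = (cos 210°, sin 210°) = (-0.8660, -0.5000); from cell (1,4)
  next x-line at t=0.4041, next y-line at t=1.1200; Δt_x=1.1547, Δt_y=2.0000
    x: enter (0,4) at t=0.4041 ← occupied
  → r_2 = 0.4041
beam 3: φ=45°, α=255°
  dir = (cos 255°, sin 255°) = (-0.2588, -0.9659); from cell (1,4)
  next x-line at t=1.3523, next y-line at t=0.5798; Δt_x=3.8637, Δt_y=1.0353
    y: enter (1,3) at t=0.5798
    x: enter (0,3) at t=1.3523 ← occupied
  → r_3 = 1.3523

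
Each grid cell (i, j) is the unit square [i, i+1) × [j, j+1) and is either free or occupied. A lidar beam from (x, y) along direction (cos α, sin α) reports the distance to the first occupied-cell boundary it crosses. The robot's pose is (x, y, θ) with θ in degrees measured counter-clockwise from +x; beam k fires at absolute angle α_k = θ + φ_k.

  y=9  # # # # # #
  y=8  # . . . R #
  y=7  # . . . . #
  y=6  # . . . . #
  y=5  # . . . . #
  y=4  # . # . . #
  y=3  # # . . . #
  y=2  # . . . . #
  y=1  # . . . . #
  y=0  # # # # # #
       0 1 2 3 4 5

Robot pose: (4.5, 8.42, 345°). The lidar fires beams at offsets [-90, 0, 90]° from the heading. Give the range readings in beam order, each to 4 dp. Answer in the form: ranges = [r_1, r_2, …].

ranges = [7.6817, 0.5176, 0.6005]

beam 1: φ=-90°, α=255°
  dir = (cos 255°, sin 255°) = (-0.2588, -0.9659); from cell (4,8)
  next x-line at t=1.9319, next y-line at t=0.4348; Δt_x=3.8637, Δt_y=1.0353
    y: enter (4,7) at t=0.4348
    y: enter (4,6) at t=1.4701
    x: enter (3,6) at t=1.9319
    y: enter (3,5) at t=2.5054
    y: enter (3,4) at t=3.5406
    y: enter (3,3) at t=4.5759
    y: enter (3,2) at t=5.6112
    x: enter (2,2) at t=5.7956
    y: enter (2,1) at t=6.6465
    y: enter (2,0) at t=7.6817 ← occupied
  → r_1 = 7.6817
beam 2: φ=0°, α=345°
  dir = (cos 345°, sin 345°) = (0.9659, -0.2588); from cell (4,8)
  next x-line at t=0.5176, next y-line at t=1.6228; Δt_x=1.0353, Δt_y=3.8637
    x: enter (5,8) at t=0.5176 ← occupied
  → r_2 = 0.5176
beam 3: φ=90°, α=75°
  dir = (cos 75°, sin 75°) = (0.2588, 0.9659); from cell (4,8)
  next x-line at t=1.9319, next y-line at t=0.6005; Δt_x=3.8637, Δt_y=1.0353
    y: enter (4,9) at t=0.6005 ← occupied
  → r_3 = 0.6005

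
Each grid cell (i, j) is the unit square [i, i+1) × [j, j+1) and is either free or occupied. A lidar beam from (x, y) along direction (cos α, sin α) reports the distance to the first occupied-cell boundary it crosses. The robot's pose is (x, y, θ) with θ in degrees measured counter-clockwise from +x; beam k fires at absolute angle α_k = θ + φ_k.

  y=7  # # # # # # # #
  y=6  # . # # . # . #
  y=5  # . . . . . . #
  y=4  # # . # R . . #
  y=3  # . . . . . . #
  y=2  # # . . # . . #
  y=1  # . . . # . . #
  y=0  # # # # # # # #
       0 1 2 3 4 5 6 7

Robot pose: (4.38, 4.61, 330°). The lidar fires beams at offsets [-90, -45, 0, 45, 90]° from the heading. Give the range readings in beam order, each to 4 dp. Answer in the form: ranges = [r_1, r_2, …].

ranges = [4.1685, 1.6668, 3.0253, 2.7124, 1.6050]

beam 1: φ=-90°, α=240°
  cosα=-0.5000 sinα=-0.8660 | (4,4) | tMaxX 0.7600 tMaxY 0.7044 | tΔX 2.0000 tΔY 1.1547
    t=0.7044 [y] (4,3)
    t=0.7600 [x] (3,3)
    t=1.8591 [y] (3,2)
    t=2.7600 [x] (2,2)
    t=3.0138 [y] (2,1)
    t=4.1685 [y] (2,0) — stop
  → r_1 = 4.1685
beam 2: φ=-45°, α=285°
  cosα=0.2588 sinα=-0.9659 | (4,4) | tMaxX 2.3955 tMaxY 0.6315 | tΔX 3.8637 tΔY 1.0353
    t=0.6315 [y] (4,3)
    t=1.6668 [y] (4,2) — stop
  → r_2 = 1.6668
beam 3: φ=0°, α=330°
  cosα=0.8660 sinα=-0.5000 | (4,4) | tMaxX 0.7159 tMaxY 1.2200 | tΔX 1.1547 tΔY 2.0000
    t=0.7159 [x] (5,4)
    t=1.2200 [y] (5,3)
    t=1.8706 [x] (6,3)
    t=3.0253 [x] (7,3) — stop
  → r_3 = 3.0253
beam 4: φ=45°, α=15°
  cosα=0.9659 sinα=0.2588 | (4,4) | tMaxX 0.6419 tMaxY 1.5068 | tΔX 1.0353 tΔY 3.8637
    t=0.6419 [x] (5,4)
    t=1.5068 [y] (5,5)
    t=1.6771 [x] (6,5)
    t=2.7124 [x] (7,5) — stop
  → r_4 = 2.7124
beam 5: φ=90°, α=60°
  cosα=0.5000 sinα=0.8660 | (4,4) | tMaxX 1.2400 tMaxY 0.4503 | tΔX 2.0000 tΔY 1.1547
    t=0.4503 [y] (4,5)
    t=1.2400 [x] (5,5)
    t=1.6050 [y] (5,6) — stop
  → r_5 = 1.6050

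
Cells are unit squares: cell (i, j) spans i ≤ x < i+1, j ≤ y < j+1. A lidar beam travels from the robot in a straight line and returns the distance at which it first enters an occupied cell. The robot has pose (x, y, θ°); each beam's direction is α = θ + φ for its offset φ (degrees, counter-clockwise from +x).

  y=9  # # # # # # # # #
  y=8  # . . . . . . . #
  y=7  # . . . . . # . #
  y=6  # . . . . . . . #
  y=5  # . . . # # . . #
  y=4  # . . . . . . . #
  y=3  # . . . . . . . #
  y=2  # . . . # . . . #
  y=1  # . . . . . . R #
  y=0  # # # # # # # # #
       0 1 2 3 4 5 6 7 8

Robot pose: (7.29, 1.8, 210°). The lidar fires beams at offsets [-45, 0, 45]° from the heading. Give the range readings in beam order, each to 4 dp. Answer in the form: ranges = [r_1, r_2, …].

ranges = [2.3708, 1.6000, 0.8282]

beam 1: φ=-45°, α=165°
  direction (-0.9659, 0.2588); cell (7,1); t to first gridline: x 0.3002, y 0.7727 (then +1.0353 / +3.8637)
    (6,1) via x @ 0.3002
    (6,2) via y @ 0.7727
    (5,2) via x @ 1.3355
    (4,2) via x @ 2.3708  # hit
  → r_1 = 2.3708
beam 2: φ=0°, α=210°
  direction (-0.8660, -0.5000); cell (7,1); t to first gridline: x 0.3349, y 1.6000 (then +1.1547 / +2.0000)
    (6,1) via x @ 0.3349
    (5,1) via x @ 1.4896
    (5,0) via y @ 1.6000  # hit
  → r_2 = 1.6000
beam 3: φ=45°, α=255°
  direction (-0.2588, -0.9659); cell (7,1); t to first gridline: x 1.1205, y 0.8282 (then +3.8637 / +1.0353)
    (7,0) via y @ 0.8282  # hit
  → r_3 = 0.8282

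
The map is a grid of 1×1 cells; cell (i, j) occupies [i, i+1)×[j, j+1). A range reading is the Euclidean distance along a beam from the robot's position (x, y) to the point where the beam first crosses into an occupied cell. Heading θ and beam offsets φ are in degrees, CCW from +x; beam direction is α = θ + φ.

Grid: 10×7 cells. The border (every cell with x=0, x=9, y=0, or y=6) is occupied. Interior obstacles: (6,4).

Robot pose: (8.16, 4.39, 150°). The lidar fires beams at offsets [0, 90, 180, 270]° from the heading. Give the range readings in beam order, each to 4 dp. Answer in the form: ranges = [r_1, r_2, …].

beam 1: φ=0°, α=150°
  d=(-0.8660,0.5000)  start (8,4)  tX=0.1848 tY=1.2200  stride 1/|dx|=1.1547 1/|dy|=2.0000
    cross x-line → (7,4), t=0.1848
    cross y-line → (7,5), t=1.2200
    cross x-line → (6,5), t=1.3395
    cross x-line → (5,5), t=2.4942
    cross y-line → (5,6), t=3.2200 (wall)
  → r_1 = 3.2200
beam 2: φ=90°, α=240°
  d=(-0.5000,-0.8660)  start (8,4)  tX=0.3200 tY=0.4503  stride 1/|dx|=2.0000 1/|dy|=1.1547
    cross x-line → (7,4), t=0.3200
    cross y-line → (7,3), t=0.4503
    cross y-line → (7,2), t=1.6050
    cross x-line → (6,2), t=2.3200
    cross y-line → (6,1), t=2.7597
    cross y-line → (6,0), t=3.9144 (wall)
  → r_2 = 3.9144
beam 3: φ=180°, α=330°
  d=(0.8660,-0.5000)  start (8,4)  tX=0.9699 tY=0.7800  stride 1/|dx|=1.1547 1/|dy|=2.0000
    cross y-line → (8,3), t=0.7800
    cross x-line → (9,3), t=0.9699 (wall)
  → r_3 = 0.9699
beam 4: φ=270°, α=60°
  d=(0.5000,0.8660)  start (8,4)  tX=1.6800 tY=0.7044  stride 1/|dx|=2.0000 1/|dy|=1.1547
    cross y-line → (8,5), t=0.7044
    cross x-line → (9,5), t=1.6800 (wall)
  → r_4 = 1.6800

ranges = [3.2200, 3.9144, 0.9699, 1.6800]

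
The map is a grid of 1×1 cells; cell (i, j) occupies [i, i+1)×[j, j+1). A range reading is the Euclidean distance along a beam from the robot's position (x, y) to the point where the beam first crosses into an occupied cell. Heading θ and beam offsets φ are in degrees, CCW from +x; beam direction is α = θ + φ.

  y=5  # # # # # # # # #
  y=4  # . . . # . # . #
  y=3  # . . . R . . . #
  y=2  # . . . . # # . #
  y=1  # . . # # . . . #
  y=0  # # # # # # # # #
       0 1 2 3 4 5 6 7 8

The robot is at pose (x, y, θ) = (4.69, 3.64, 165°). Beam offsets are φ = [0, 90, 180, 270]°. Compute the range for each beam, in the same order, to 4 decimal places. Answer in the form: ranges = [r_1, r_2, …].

beam 1: φ=0°, α=165°
  cosα=-0.9659 sinα=0.2588 | (4,3) | tMaxX 0.7143 tMaxY 1.3909 | tΔX 1.0353 tΔY 3.8637
    t=0.7143 [x] (3,3)
    t=1.3909 [y] (3,4)
    t=1.7496 [x] (2,4)
    t=2.7849 [x] (1,4)
    t=3.8202 [x] (0,4) — stop
  → r_1 = 3.8202
beam 2: φ=90°, α=255°
  cosα=-0.2588 sinα=-0.9659 | (4,3) | tMaxX 2.6660 tMaxY 0.6626 | tΔX 3.8637 tΔY 1.0353
    t=0.6626 [y] (4,2)
    t=1.6979 [y] (4,1) — stop
  → r_2 = 1.6979
beam 3: φ=180°, α=345°
  cosα=0.9659 sinα=-0.2588 | (4,3) | tMaxX 0.3209 tMaxY 2.4728 | tΔX 1.0353 tΔY 3.8637
    t=0.3209 [x] (5,3)
    t=1.3562 [x] (6,3)
    t=2.3915 [x] (7,3)
    t=2.4728 [y] (7,2)
    t=3.4268 [x] (8,2) — stop
  → r_3 = 3.4268
beam 4: φ=270°, α=75°
  cosα=0.2588 sinα=0.9659 | (4,3) | tMaxX 1.1977 tMaxY 0.3727 | tΔX 3.8637 tΔY 1.0353
    t=0.3727 [y] (4,4) — stop
  → r_4 = 0.3727

ranges = [3.8202, 1.6979, 3.4268, 0.3727]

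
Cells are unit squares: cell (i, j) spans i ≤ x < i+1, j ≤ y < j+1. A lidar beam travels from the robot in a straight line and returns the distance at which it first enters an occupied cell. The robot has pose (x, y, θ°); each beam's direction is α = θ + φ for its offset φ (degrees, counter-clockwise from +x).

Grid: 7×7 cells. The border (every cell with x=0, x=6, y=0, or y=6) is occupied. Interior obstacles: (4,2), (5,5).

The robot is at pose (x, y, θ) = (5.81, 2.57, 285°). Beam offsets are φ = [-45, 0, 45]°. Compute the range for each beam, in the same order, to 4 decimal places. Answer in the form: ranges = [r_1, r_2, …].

ranges = [1.8129, 0.7341, 0.2194]

beam 1: φ=-45°, α=240°
  direction (-0.5000, -0.8660); cell (5,2); t to first gridline: x 1.6200, y 0.6582 (then +2.0000 / +1.1547)
    (5,1) via y @ 0.6582
    (4,1) via x @ 1.6200
    (4,0) via y @ 1.8129  # hit
  → r_1 = 1.8129
beam 2: φ=0°, α=285°
  direction (0.2588, -0.9659); cell (5,2); t to first gridline: x 0.7341, y 0.5901 (then +3.8637 / +1.0353)
    (5,1) via y @ 0.5901
    (6,1) via x @ 0.7341  # hit
  → r_2 = 0.7341
beam 3: φ=45°, α=330°
  direction (0.8660, -0.5000); cell (5,2); t to first gridline: x 0.2194, y 1.1400 (then +1.1547 / +2.0000)
    (6,2) via x @ 0.2194  # hit
  → r_3 = 0.2194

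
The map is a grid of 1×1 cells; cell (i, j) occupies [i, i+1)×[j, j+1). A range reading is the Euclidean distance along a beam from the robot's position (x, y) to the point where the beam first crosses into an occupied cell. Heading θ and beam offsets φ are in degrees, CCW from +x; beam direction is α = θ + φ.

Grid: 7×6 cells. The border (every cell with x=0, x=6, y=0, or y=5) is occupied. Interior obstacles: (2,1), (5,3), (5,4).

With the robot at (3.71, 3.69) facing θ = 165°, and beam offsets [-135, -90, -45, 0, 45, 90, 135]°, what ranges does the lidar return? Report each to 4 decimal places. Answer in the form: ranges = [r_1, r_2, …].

ranges = [1.4896, 1.3562, 1.5127, 2.8056, 3.1292, 2.7432, 3.1061]

beam 1: φ=-135°, α=30°
  d=(0.8660,0.5000)  start (3,3)  tX=0.3349 tY=0.6200  stride 1/|dx|=1.1547 1/|dy|=2.0000
    cross x-line → (4,3), t=0.3349
    cross y-line → (4,4), t=0.6200
    cross x-line → (5,4), t=1.4896 (wall)
  → r_1 = 1.4896
beam 2: φ=-90°, α=75°
  d=(0.2588,0.9659)  start (3,3)  tX=1.1205 tY=0.3209  stride 1/|dx|=3.8637 1/|dy|=1.0353
    cross y-line → (3,4), t=0.3209
    cross x-line → (4,4), t=1.1205
    cross y-line → (4,5), t=1.3562 (wall)
  → r_2 = 1.3562
beam 3: φ=-45°, α=120°
  d=(-0.5000,0.8660)  start (3,3)  tX=1.4200 tY=0.3580  stride 1/|dx|=2.0000 1/|dy|=1.1547
    cross y-line → (3,4), t=0.3580
    cross x-line → (2,4), t=1.4200
    cross y-line → (2,5), t=1.5127 (wall)
  → r_3 = 1.5127
beam 4: φ=0°, α=165°
  d=(-0.9659,0.2588)  start (3,3)  tX=0.7350 tY=1.1977  stride 1/|dx|=1.0353 1/|dy|=3.8637
    cross x-line → (2,3), t=0.7350
    cross y-line → (2,4), t=1.1977
    cross x-line → (1,4), t=1.7703
    cross x-line → (0,4), t=2.8056 (wall)
  → r_4 = 2.8056
beam 5: φ=45°, α=210°
  d=(-0.8660,-0.5000)  start (3,3)  tX=0.8198 tY=1.3800  stride 1/|dx|=1.1547 1/|dy|=2.0000
    cross x-line → (2,3), t=0.8198
    cross y-line → (2,2), t=1.3800
    cross x-line → (1,2), t=1.9745
    cross x-line → (0,2), t=3.1292 (wall)
  → r_5 = 3.1292
beam 6: φ=90°, α=255°
  d=(-0.2588,-0.9659)  start (3,3)  tX=2.7432 tY=0.7143  stride 1/|dx|=3.8637 1/|dy|=1.0353
    cross y-line → (3,2), t=0.7143
    cross y-line → (3,1), t=1.7496
    cross x-line → (2,1), t=2.7432 (wall)
  → r_6 = 2.7432
beam 7: φ=135°, α=300°
  d=(0.5000,-0.8660)  start (3,3)  tX=0.5800 tY=0.7967  stride 1/|dx|=2.0000 1/|dy|=1.1547
    cross x-line → (4,3), t=0.5800
    cross y-line → (4,2), t=0.7967
    cross y-line → (4,1), t=1.9514
    cross x-line → (5,1), t=2.5800
    cross y-line → (5,0), t=3.1061 (wall)
  → r_7 = 3.1061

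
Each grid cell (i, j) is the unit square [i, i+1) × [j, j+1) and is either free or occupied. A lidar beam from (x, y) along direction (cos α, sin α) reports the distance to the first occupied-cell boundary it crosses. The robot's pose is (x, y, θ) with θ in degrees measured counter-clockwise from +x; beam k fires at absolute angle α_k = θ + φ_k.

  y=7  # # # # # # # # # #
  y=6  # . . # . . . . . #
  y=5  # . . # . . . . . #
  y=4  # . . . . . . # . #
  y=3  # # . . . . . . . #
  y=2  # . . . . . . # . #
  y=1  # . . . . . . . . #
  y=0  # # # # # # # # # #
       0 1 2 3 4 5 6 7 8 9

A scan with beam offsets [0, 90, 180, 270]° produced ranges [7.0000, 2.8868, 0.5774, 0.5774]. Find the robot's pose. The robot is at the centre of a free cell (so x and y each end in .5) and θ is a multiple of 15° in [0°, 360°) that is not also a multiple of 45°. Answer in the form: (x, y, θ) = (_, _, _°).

The pose lattice has 43·16 = 688 candidates. Test each by forward raycasting.
  (8.5, 5.5, 30°): beam 1 = 0.5774 ≠ 7.0000 ✗
  (3.5, 4.5, 105°): beam 1 = 0.5176 ≠ 7.0000 ✗
  (5.5, 1.5, 285°): beam 1 = 0.5176 ≠ 7.0000 ✗
  …
  (1.5, 4.5, 330°): r_1=7.0000, r_2=2.8868, r_3=0.5774, r_4=0.5774 — all match ✓
Only this pose fits every beam.

(x, y, θ) = (1.5, 4.5, 330°)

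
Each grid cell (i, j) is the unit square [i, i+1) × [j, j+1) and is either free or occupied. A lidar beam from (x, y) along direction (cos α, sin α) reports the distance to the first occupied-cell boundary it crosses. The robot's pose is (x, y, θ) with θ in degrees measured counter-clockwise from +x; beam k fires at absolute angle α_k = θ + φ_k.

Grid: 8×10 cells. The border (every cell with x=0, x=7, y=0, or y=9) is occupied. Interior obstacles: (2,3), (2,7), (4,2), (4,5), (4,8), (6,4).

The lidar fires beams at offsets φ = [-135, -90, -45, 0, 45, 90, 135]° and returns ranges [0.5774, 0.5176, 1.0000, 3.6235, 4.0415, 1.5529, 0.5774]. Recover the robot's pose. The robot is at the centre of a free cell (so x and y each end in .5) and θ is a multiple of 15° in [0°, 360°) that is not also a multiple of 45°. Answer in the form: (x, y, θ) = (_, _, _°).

(x, y, θ) = (6.5, 5.5, 105°)

The pose lattice has 42·16 = 672 candidates. Test each by forward raycasting.
  (3.5, 7.5, 75°): beam 1 = 1.7321 ≠ 0.5774 ✗
  (5.5, 8.5, 105°): beam 1 = 1.7321 ≠ 0.5774 ✗
  (1.5, 7.5, 165°): beam 2 = 1.5529 ≠ 0.5176 ✗
  (4.5, 4.5, 60°): beam 1 = 1.5529 ≠ 0.5774 ✗
  …
  (6.5, 5.5, 105°): r_1=0.5774, r_2=0.5176, r_3=1.0000, r_4=3.6235, r_5=4.0415, r_6=1.5529, r_7=0.5774 — all match ✓
Only this pose fits every beam.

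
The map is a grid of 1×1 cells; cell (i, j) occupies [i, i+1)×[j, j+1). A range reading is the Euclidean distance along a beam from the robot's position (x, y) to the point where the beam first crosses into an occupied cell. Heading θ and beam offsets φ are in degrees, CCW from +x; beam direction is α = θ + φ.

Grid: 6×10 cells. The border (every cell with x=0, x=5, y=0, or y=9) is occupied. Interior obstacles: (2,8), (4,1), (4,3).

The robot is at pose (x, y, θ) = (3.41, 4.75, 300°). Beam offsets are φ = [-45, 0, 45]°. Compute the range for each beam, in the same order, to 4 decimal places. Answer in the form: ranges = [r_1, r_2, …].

beam 1: φ=-45°, α=255°
  dir = (cos 255°, sin 255°) = (-0.2588, -0.9659); from cell (3,4)
  next x-line at t=1.5841, next y-line at t=0.7765; Δt_x=3.8637, Δt_y=1.0353
    y: enter (3,3) at t=0.7765
    x: enter (2,3) at t=1.5841
    y: enter (2,2) at t=1.8117
    y: enter (2,1) at t=2.8470
    y: enter (2,0) at t=3.8823 ← occupied
  → r_1 = 3.8823
beam 2: φ=0°, α=300°
  dir = (cos 300°, sin 300°) = (0.5000, -0.8660); from cell (3,4)
  next x-line at t=1.1800, next y-line at t=0.8660; Δt_x=2.0000, Δt_y=1.1547
    y: enter (3,3) at t=0.8660
    x: enter (4,3) at t=1.1800 ← occupied
  → r_2 = 1.1800
beam 3: φ=45°, α=345°
  dir = (cos 345°, sin 345°) = (0.9659, -0.2588); from cell (3,4)
  next x-line at t=0.6108, next y-line at t=2.8978; Δt_x=1.0353, Δt_y=3.8637
    x: enter (4,4) at t=0.6108
    x: enter (5,4) at t=1.6461 ← occupied
  → r_3 = 1.6461

ranges = [3.8823, 1.1800, 1.6461]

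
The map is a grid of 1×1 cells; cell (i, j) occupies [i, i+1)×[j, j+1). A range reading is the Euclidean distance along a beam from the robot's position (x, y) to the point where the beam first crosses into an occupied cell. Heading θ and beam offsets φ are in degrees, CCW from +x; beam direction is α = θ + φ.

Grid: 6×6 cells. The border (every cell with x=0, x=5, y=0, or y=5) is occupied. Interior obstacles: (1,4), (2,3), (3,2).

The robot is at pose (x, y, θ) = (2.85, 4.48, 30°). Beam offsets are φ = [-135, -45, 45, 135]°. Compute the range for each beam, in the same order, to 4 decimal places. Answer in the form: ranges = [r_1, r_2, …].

ranges = [0.4969, 2.2258, 0.5383, 0.8800]

beam 1: φ=-135°, α=255°
  dir = (cos 255°, sin 255°) = (-0.2588, -0.9659); from cell (2,4)
  next x-line at t=3.2841, next y-line at t=0.4969; Δt_x=3.8637, Δt_y=1.0353
    y: enter (2,3) at t=0.4969 ← occupied
  → r_1 = 0.4969
beam 2: φ=-45°, α=345°
  dir = (cos 345°, sin 345°) = (0.9659, -0.2588); from cell (2,4)
  next x-line at t=0.1553, next y-line at t=1.8546; Δt_x=1.0353, Δt_y=3.8637
    x: enter (3,4) at t=0.1553
    x: enter (4,4) at t=1.1906
    y: enter (4,3) at t=1.8546
    x: enter (5,3) at t=2.2258 ← occupied
  → r_2 = 2.2258
beam 3: φ=45°, α=75°
  dir = (cos 75°, sin 75°) = (0.2588, 0.9659); from cell (2,4)
  next x-line at t=0.5796, next y-line at t=0.5383; Δt_x=3.8637, Δt_y=1.0353
    y: enter (2,5) at t=0.5383 ← occupied
  → r_3 = 0.5383
beam 4: φ=135°, α=165°
  dir = (cos 165°, sin 165°) = (-0.9659, 0.2588); from cell (2,4)
  next x-line at t=0.8800, next y-line at t=2.0091; Δt_x=1.0353, Δt_y=3.8637
    x: enter (1,4) at t=0.8800 ← occupied
  → r_4 = 0.8800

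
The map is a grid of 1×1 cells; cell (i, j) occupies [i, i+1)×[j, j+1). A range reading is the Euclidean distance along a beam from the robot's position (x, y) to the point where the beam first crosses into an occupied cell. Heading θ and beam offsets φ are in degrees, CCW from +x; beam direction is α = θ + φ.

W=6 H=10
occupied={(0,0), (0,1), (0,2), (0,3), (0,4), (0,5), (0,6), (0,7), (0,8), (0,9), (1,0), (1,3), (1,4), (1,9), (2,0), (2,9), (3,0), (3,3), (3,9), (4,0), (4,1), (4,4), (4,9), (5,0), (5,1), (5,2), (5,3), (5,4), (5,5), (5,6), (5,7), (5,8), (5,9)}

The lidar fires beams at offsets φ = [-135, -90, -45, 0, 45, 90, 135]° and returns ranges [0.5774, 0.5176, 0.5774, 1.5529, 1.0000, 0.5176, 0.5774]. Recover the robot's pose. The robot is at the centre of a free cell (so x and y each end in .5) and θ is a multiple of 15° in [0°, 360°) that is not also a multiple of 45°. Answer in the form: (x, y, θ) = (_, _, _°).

Enumerate (i+0.5, j+0.5, θ) over the 27 free cells and 16 admissible headings. For each, cast all 7 beams and compare to the given ranges.
  (1.5, 6.5, 195°): beam 1 = 2.8868 ≠ 0.5774 ✗
  (4.5, 8.5, 120°): beam 1 = 0.5176 ≠ 0.5774 ✗
  (4.5, 5.5, 240°): beam 1 = 3.6235 ≠ 0.5774 ✗
  …
  (4.5, 3.5, 255°): r_1=0.5774, r_2=0.5176, r_3=0.5774, r_4=1.5529, r_5=1.0000, r_6=0.5176, r_7=0.5774 — all match ✓
Unique over the lattice → pose = (4.5, 3.5, 255°).

(x, y, θ) = (4.5, 3.5, 255°)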